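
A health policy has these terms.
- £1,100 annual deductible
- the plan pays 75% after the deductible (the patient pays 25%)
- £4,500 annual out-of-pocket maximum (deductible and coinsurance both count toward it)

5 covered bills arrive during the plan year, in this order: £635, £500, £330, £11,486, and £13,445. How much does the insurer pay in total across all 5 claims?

Claim 1 — £635: all of it applies to the deductible. Cost to patient: £635. OOP to date £635. Insurer: £635 − £635 = £0.
Claim 2 — £500: deductible takes £465, £35 remains; coinsurance £35 × 25% = £8.75. Patient pays £473.75; OOP now £1,108.75. Plan pays £500 − £473.75 = £26.25.
Claim 3 — £330: deductible met; 25% of £330 = £82.50. Patient pays £82.50; OOP now £1,191.25. Insurer: £330 − £82.50 = £247.50.
Claim 4 — £11,486: 25% coinsurance on £11,486 = £2,871.50. Cost to patient: £2,871.50. OOP to date £4,062.75. Plan pays £11,486 − £2,871.50 = £8,614.50.
Claim 5 — £13,445: 25% coinsurance on £13,445 = £3,361.25. Adding that to £4,062.75 gives £7,424, past the £4,500 cap; patient pays only £4,500 − £4,062.75 = £437.25. Insurer: £13,445 − £437.25 = £13,007.75.
Insurer total = bills − patient's total = £26,396 − £4,500 = £21,896.

£21,896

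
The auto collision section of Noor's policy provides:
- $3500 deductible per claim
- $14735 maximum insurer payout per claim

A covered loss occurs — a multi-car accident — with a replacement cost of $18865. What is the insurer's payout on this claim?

$14735

Less the $3500 deductible: $18865 − $3500 = $15365.
The $14735 per-incident cap binds; insurer pays $14735.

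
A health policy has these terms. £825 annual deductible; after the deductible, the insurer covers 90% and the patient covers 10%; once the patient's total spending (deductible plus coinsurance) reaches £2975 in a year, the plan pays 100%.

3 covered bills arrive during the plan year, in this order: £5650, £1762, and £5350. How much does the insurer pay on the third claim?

#1 (£5650): £825 to deductible, leaving £4825; coinsurance £4825 × 10% = £482.50. Cost to patient: £1307.50. OOP to date £1307.50. Insurer: £5650 − £1307.50 = £4342.50.
#2 (£1762): 10% coinsurance on £1762 = £176.20. Cost to patient: £176.20. OOP to date £1483.70. Plan pays £1762 − £176.20 = £1585.80.
#3 (£5350): deductible already satisfied, so patient's share is 10% × £5350 = £535. Cost to patient: £535. OOP to date £2018.70. Plan pays £5350 − £535 = £4815.

£4815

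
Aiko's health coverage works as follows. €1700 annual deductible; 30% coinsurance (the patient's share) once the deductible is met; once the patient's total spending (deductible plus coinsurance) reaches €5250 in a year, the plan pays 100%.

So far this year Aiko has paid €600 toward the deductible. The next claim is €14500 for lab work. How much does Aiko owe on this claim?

€4650

Deductible still to meet: €1700 − €600 = €1100.
That leaves €14500 − €1100 = €13400 for coinsurance.
30% of €13400 = €4020 falls to the patient.
So the patient owes €1100 + €4020 = €5120 before any cap.
That would bring total out-of-pocket to €5720, past the €5250 cap. The patient is capped at €5250 − €600 = €4650 on this claim.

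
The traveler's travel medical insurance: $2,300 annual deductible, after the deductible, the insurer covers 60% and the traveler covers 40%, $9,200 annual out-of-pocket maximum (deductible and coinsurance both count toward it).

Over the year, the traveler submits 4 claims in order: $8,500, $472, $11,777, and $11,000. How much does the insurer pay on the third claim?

$7,545.80

Bill 1, $8,500: $2,300 finishes the deductible; $6,200 goes to coinsurance; 40% of $6,200 = $2,480. Traveler owes $4,780 (running OOP $4,780). Insurer: $8,500 − $4,780 = $3,720.
Bill 2, $472: 40% coinsurance on $472 = $188.80. Traveler owes $188.80 (running OOP $4,968.80). Plan pays $472 − $188.80 = $283.20.
Bill 3, $11,777: deductible already satisfied, so traveler's share is 40% × $11,777 = $4,710.80. OOP would hit $9,679.60 > $9,200, so the cap limits the traveler to $9,200 − $4,968.80 = $4,231.20. Insurer: $11,777 − $4,231.20 = $7,545.80.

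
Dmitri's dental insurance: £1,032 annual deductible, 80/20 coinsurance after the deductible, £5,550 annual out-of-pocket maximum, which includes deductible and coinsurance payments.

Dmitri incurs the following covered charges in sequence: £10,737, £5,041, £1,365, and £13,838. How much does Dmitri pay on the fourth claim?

£1,295.80

#1 (£10,737): deductible takes £1,032, £9,705 remains; patient's 20% is £1,941. Patient owes £2,973 (running OOP £2,973).
#2 (£5,041): deductible met; 20% of £5,041 = £1,008.20. Patient owes £1,008.20 (running OOP £3,981.20).
#3 (£1,365): 20% coinsurance on £1,365 = £273. Patient owes £273 (running OOP £4,254.20).
#4 (£13,838): 20% coinsurance on £13,838 = £2,767.60. OOP would hit £7,021.80 > £5,550, so the cap limits the patient to £5,550 − £4,254.20 = £1,295.80.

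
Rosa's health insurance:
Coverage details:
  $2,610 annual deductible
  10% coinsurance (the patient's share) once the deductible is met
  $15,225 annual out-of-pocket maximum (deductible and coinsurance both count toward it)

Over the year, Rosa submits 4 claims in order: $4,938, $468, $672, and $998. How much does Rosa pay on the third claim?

#1 ($4,938): $2,610 to deductible, leaving $2,328; coinsurance $2,328 × 10% = $232.80. Patient owes $2,842.80 (running OOP $2,842.80).
#2 ($468): 10% coinsurance on $468 = $46.80. Cost to patient: $46.80. OOP to date $2,889.60.
#3 ($672): 10% coinsurance on $672 = $67.20. Cost to patient: $67.20. OOP to date $2,956.80.

$67.20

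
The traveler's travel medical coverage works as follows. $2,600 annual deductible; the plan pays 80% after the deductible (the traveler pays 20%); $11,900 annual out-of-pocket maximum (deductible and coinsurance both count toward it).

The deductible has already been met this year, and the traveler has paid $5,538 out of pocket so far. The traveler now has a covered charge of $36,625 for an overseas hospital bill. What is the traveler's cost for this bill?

With the deductible met, the entire $36,625 is subject to coinsurance.
Traveler's 20% share of $36,625 is $7,325.
Adding $7,325 to the $5,538 already spent would give $12,863, which exceeds the $11,900 cap; the traveler pays just $11,900 − $5,538 = $6,362.

$6,362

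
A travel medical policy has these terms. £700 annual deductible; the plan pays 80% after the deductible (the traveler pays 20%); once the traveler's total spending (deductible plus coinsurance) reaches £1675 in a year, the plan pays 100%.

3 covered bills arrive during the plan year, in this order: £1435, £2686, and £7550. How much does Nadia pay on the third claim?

Claim 1 (£1435): £700 finishes the deductible; £735 goes to coinsurance; 20% of £735 = £147. Traveler pays £847; OOP now £847.
Claim 2 (£2686): deductible already satisfied, so traveler's share is 20% × £2686 = £537.20. Traveler pays £537.20; OOP now £1384.20.
Claim 3 (£7550): deductible met; 20% of £7550 = £1510. OOP would hit £2894.20 > £1675, so the cap limits the traveler to £1675 − £1384.20 = £290.80.

£290.80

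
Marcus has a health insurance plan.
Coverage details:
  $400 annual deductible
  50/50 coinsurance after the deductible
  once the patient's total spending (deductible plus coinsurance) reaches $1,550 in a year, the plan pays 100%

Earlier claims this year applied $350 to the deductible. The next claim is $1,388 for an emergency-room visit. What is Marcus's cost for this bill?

$719

$350 of the $400 deductible is already met, leaving $50.
That leaves $1,388 − $50 = $1,338 for coinsurance.
Coinsurance: $1,338 × 50% = $669.
So the patient owes $50 + $669 = $719 before any cap.
Cumulative spending $350 + $719 = $1,069 stays under the $1,550 maximum.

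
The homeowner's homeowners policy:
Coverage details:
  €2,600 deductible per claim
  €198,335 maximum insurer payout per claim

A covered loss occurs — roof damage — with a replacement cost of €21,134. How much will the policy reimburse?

Less the €2,600 deductible: €21,134 − €2,600 = €18,534.
€18,534 is within the €198,335 limit, so the insurer pays €18,534.

€18,534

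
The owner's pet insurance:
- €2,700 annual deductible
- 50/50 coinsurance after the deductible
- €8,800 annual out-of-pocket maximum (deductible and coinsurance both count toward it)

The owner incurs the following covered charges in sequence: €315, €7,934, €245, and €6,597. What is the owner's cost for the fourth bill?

€3,203

#1 (€315): fully absorbed by the deductible. Owner pays €315; OOP now €315.
#2 (€7,934): €2,385 to deductible, leaving €5,549; owner's 50% is €2,774.50. Cost to owner: €5,159.50. OOP to date €5,474.50.
#3 (€245): deductible met; 50% of €245 = €122.50. Owner owes €122.50 (running OOP €5,597).
#4 (€6,597): 50% coinsurance on €6,597 = €3,298.50. Adding that to €5,597 gives €8,895.50, past the €8,800 cap; owner pays only €8,800 − €5,597 = €3,203.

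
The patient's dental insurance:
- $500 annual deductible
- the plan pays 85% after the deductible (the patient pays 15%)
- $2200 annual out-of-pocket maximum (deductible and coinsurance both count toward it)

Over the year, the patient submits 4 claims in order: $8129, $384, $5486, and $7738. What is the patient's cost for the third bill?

Bill 1, $8129: deductible takes $500, $7629 remains; 15% of $7629 = $1144.35. Cost to patient: $1644.35. OOP to date $1644.35.
Bill 2, $384: deductible met; 15% of $384 = $57.60. Patient owes $57.60 (running OOP $1701.95).
Bill 3, $5486: 15% coinsurance on $5486 = $822.90. That would push OOP to $2524.85, over the $2200 cap, so patient pays $2200 − $1701.95 = $498.05.

$498.05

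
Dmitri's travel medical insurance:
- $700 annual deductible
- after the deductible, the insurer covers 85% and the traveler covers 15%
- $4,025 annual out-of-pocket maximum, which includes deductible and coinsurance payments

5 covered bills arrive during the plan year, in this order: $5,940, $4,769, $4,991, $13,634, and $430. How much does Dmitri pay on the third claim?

Claim 1 — $5,940: deductible takes $700, $5,240 remains; coinsurance $5,240 × 15% = $786. Traveler owes $1,486 (running OOP $1,486).
Claim 2 — $4,769: 15% coinsurance on $4,769 = $715.35. Cost to traveler: $715.35. OOP to date $2,201.35.
Claim 3 — $4,991: deductible already satisfied, so traveler's share is 15% × $4,991 = $748.65. Traveler owes $748.65 (running OOP $2,950).

$748.65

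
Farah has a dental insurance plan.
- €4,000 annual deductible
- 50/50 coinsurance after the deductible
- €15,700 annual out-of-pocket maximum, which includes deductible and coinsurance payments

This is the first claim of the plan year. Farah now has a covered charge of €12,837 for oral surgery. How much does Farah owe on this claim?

Nothing has been paid toward the €4,000 deductible, so the first €4,000 of this charge is applied there.
The remaining €8,837 (= €12,837 − €4,000) moves to coinsurance.
Patient's 50% share of €8,837 is €4,418.50.
That puts the patient's cost at €4,000 + €4,418.50 = €8,418.50 before any cap.
Cumulative spending €0 + €8,418.50 = €8,418.50 stays under the €15,700 maximum.

€8,418.50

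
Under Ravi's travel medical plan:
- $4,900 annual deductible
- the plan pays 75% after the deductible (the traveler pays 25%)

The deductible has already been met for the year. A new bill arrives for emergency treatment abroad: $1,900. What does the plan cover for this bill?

The deductible is already satisfied, so the full bill goes to coinsurance.
Traveler's 25% share of $1,900 is $475.
Insurer pays the balance: $1,900 − $475 = $1,425.

$1,425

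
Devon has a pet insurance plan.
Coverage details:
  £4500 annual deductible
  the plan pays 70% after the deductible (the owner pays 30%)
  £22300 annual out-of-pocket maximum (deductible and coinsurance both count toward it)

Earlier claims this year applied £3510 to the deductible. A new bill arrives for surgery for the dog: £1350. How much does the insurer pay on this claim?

£252

£3510 of the £4500 deductible is already met, leaving £990.
After the £990 deductible portion, £1350 − £990 = £360 is subject to coinsurance.
30% of £360 = £108 falls to the owner.
So the owner owes £990 + £108 = £1098 before any cap.
Total out-of-pocket so far would be £3510 + £1098 = £4608, below the £22300 cap — no reduction.
The insurer covers the remainder: £1350 − £1098 = £252.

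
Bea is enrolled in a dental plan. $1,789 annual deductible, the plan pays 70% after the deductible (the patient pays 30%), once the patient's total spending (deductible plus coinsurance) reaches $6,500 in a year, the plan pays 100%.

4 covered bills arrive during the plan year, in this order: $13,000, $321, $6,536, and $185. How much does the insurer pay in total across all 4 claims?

$13,542

Bill 1, $13,000: $1,789 finishes the deductible; $11,211 goes to coinsurance; coinsurance $11,211 × 30% = $3,363.30. Patient owes $5,152.30 (running OOP $5,152.30). Plan pays $13,000 − $5,152.30 = $7,847.70.
Bill 2, $321: deductible already satisfied, so patient's share is 30% × $321 = $96.30. Patient owes $96.30 (running OOP $5,248.60). Plan pays $321 − $96.30 = $224.70.
Bill 3, $6,536: deductible met; 30% of $6,536 = $1,960.80. Adding that to $5,248.60 gives $7,209.40, past the $6,500 cap; patient pays only $6,500 − $5,248.60 = $1,251.40. Plan pays $6,536 − $1,251.40 = $5,284.60.
Bill 4, $185: deductible met; 30% of $185 = $55.50. OOP would hit $6,555.50 > $6,500, so the cap limits the patient to $6,500 − $6,500 = $0. Insurer: $185 − $0 = $185.
Insurer total = bills − patient's total = $20,042 − $6,500 = $13,542.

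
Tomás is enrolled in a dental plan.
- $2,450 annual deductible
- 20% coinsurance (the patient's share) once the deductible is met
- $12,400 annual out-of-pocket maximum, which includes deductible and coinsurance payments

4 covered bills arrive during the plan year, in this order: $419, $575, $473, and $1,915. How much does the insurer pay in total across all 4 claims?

Bill 1, $419: fully absorbed by the deductible. Patient owes $419 (running OOP $419). Insurer: $419 − $419 = $0.
Bill 2, $575: all of it applies to the deductible. Patient owes $575 (running OOP $994). Plan pays $575 − $575 = $0.
Bill 3, $473: fully absorbed by the deductible. Cost to patient: $473. OOP to date $1,467. Plan pays $473 − $473 = $0.
Bill 4, $1,915: $983 finishes the deductible; $932 goes to coinsurance; 20% of $932 = $186.40. Patient pays $1,169.40; OOP now $2,636.40. Plan pays $1,915 − $1,169.40 = $745.60.
Insurer total = bills − patient's total = $3,382 − $2,636.40 = $745.60.

$745.60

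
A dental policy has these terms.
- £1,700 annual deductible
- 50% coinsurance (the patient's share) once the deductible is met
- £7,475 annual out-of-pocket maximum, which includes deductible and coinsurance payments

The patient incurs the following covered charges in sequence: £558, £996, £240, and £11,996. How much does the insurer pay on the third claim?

£47

Claim 1 — £558: fully absorbed by the deductible. Patient owes £558 (running OOP £558). Plan pays £558 − £558 = £0.
Claim 2 — £996: fully absorbed by the deductible. Cost to patient: £996. OOP to date £1,554. Insurer: £996 − £996 = £0.
Claim 3 — £240: £146 to deductible, leaving £94; coinsurance £94 × 50% = £47. Cost to patient: £193. OOP to date £1,747. Insurer: £240 − £193 = £47.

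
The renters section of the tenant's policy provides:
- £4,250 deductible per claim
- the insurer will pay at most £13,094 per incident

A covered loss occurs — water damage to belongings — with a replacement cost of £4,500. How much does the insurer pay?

£250

After the deductible, £4,500 − £4,250 = £250 remains.
That's under the £13,094 cap, so the insurer reimburses the full £250.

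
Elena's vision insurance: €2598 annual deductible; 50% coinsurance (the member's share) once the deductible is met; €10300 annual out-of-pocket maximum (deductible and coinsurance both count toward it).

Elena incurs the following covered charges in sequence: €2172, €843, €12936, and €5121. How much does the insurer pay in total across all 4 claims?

Claim 1 (€2172): all of it applies to the deductible. Cost to member: €2172. OOP to date €2172. Plan pays €2172 − €2172 = €0.
Claim 2 (€843): €426 finishes the deductible; €417 goes to coinsurance; member's 50% is €208.50. Member pays €634.50; OOP now €2806.50. Insurer: €843 − €634.50 = €208.50.
Claim 3 (€12936): 50% coinsurance on €12936 = €6468. Member pays €6468; OOP now €9274.50. Insurer: €12936 − €6468 = €6468.
Claim 4 (€5121): 50% coinsurance on €5121 = €2560.50. Adding that to €9274.50 gives €11835, past the €10300 cap; member pays only €10300 − €9274.50 = €1025.50. Insurer: €5121 − €1025.50 = €4095.50.
Insurer total: €0 + €208.50 + €6468 + €4095.50 = €10772.

€10772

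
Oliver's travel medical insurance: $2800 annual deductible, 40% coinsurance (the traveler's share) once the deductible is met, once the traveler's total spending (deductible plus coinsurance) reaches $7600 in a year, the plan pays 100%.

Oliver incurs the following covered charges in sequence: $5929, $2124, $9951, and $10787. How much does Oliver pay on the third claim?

#1 ($5929): $2800 finishes the deductible; $3129 goes to coinsurance; 40% of $3129 = $1251.60. Cost to traveler: $4051.60. OOP to date $4051.60.
#2 ($2124): 40% coinsurance on $2124 = $849.60. Traveler owes $849.60 (running OOP $4901.20).
#3 ($9951): deductible met; 40% of $9951 = $3980.40. That would push OOP to $8881.60, over the $7600 cap, so traveler pays $7600 − $4901.20 = $2698.80.

$2698.80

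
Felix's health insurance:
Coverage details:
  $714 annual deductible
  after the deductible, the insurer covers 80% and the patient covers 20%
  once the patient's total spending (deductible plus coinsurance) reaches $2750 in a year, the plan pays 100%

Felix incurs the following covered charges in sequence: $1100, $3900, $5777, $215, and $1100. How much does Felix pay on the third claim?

Claim 1 — $1100: $714 finishes the deductible; $386 goes to coinsurance; 20% of $386 = $77.20. Cost to patient: $791.20. OOP to date $791.20.
Claim 2 — $3900: deductible met; 20% of $3900 = $780. Cost to patient: $780. OOP to date $1571.20.
Claim 3 — $5777: deductible met; 20% of $5777 = $1155.40. Patient owes $1155.40 (running OOP $2726.60).

$1155.40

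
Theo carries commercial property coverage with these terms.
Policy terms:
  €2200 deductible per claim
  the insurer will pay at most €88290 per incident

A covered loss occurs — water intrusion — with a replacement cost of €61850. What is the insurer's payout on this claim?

€59650

Less the €2200 deductible: €61850 − €2200 = €59650.
That's under the €88290 cap, so the insurer reimburses the full €59650.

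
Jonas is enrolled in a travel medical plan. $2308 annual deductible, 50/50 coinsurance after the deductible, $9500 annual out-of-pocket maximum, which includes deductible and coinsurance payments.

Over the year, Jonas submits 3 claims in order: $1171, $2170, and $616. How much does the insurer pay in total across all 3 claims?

#1 ($1171): entire amount goes to the deductible. Traveler pays $1171; OOP now $1171. Plan pays $1171 − $1171 = $0.
#2 ($2170): $1137 to deductible, leaving $1033; traveler's 50% is $516.50. Traveler pays $1653.50; OOP now $2824.50. Plan pays $2170 − $1653.50 = $516.50.
#3 ($616): deductible met; 50% of $616 = $308. Traveler pays $308; OOP now $3132.50. Plan pays $616 − $308 = $308.
Insurer total = bills − traveler's total = $3957 − $3132.50 = $824.50.

$824.50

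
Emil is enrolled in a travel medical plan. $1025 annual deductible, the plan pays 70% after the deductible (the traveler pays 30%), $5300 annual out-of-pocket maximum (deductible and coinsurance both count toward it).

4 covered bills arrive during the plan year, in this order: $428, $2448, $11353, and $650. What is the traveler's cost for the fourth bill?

$195

Claim 1 ($428): entire amount goes to the deductible. Traveler pays $428; OOP now $428.
Claim 2 ($2448): $597 finishes the deductible; $1851 goes to coinsurance; 30% of $1851 = $555.30. Cost to traveler: $1152.30. OOP to date $1580.30.
Claim 3 ($11353): deductible already satisfied, so traveler's share is 30% × $11353 = $3405.90. Traveler owes $3405.90 (running OOP $4986.20).
Claim 4 ($650): deductible met; 30% of $650 = $195. Traveler pays $195; OOP now $5181.20.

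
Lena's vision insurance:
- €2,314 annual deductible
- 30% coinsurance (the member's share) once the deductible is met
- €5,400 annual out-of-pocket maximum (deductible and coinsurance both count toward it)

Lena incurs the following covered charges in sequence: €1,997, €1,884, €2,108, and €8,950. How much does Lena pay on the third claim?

Claim 1 (€1,997): fully absorbed by the deductible. Cost to member: €1,997. OOP to date €1,997.
Claim 2 (€1,884): €317 finishes the deductible; €1,567 goes to coinsurance; coinsurance €1,567 × 30% = €470.10. Member owes €787.10 (running OOP €2,784.10).
Claim 3 (€2,108): 30% coinsurance on €2,108 = €632.40. Member pays €632.40; OOP now €3,416.50.

€632.40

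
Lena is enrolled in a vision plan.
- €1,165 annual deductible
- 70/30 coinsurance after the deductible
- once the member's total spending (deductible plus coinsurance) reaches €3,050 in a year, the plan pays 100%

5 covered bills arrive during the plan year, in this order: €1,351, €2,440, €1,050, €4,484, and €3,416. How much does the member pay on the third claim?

€315

Bill 1, €1,351: deductible takes €1,165, €186 remains; 30% of €186 = €55.80. Member owes €1,220.80 (running OOP €1,220.80).
Bill 2, €2,440: 30% coinsurance on €2,440 = €732. Member pays €732; OOP now €1,952.80.
Bill 3, €1,050: deductible met; 30% of €1,050 = €315. Member owes €315 (running OOP €2,267.80).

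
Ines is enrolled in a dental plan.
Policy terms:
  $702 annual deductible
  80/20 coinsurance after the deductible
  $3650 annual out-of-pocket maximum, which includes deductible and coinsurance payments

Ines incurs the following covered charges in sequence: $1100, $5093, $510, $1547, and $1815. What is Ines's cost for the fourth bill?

Claim 1 — $1100: deductible takes $702, $398 remains; coinsurance $398 × 20% = $79.60. Patient pays $781.60; OOP now $781.60.
Claim 2 — $5093: deductible met; 20% of $5093 = $1018.60. Patient pays $1018.60; OOP now $1800.20.
Claim 3 — $510: 20% coinsurance on $510 = $102. Patient owes $102 (running OOP $1902.20).
Claim 4 — $1547: deductible already satisfied, so patient's share is 20% × $1547 = $309.40. Cost to patient: $309.40. OOP to date $2211.60.

$309.40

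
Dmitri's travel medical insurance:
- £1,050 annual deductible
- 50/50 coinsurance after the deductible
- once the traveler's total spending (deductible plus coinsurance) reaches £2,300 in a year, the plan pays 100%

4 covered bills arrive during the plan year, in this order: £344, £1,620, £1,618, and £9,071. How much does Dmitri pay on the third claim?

Claim 1 (£344): all of it applies to the deductible. Traveler owes £344 (running OOP £344).
Claim 2 (£1,620): deductible takes £706, £914 remains; coinsurance £914 × 50% = £457. Traveler pays £1,163; OOP now £1,507.
Claim 3 (£1,618): deductible already satisfied, so traveler's share is 50% × £1,618 = £809. Adding that to £1,507 gives £2,316, past the £2,300 cap; traveler pays only £2,300 − £1,507 = £793.

£793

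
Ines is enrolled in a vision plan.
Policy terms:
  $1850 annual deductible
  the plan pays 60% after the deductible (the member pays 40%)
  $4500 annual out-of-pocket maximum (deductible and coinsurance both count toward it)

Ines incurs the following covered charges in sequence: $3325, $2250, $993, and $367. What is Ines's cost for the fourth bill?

$146.80

Claim 1 — $3325: $1850 finishes the deductible; $1475 goes to coinsurance; coinsurance $1475 × 40% = $590. Member pays $2440; OOP now $2440.
Claim 2 — $2250: 40% coinsurance on $2250 = $900. Member pays $900; OOP now $3340.
Claim 3 — $993: deductible met; 40% of $993 = $397.20. Cost to member: $397.20. OOP to date $3737.20.
Claim 4 — $367: 40% coinsurance on $367 = $146.80. Cost to member: $146.80. OOP to date $3884.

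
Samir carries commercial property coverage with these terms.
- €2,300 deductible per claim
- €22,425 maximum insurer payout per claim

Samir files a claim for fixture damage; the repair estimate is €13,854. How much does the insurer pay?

Subtract the deductible: €13,854 − €2,300 = €11,554.
€11,554 ≤ €22,425, so the limit doesn't bind; insurer pays €11,554.

€11,554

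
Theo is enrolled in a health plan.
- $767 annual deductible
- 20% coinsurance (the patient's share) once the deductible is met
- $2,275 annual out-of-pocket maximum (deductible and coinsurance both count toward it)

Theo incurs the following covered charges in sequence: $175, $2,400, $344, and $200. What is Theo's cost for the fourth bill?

$40

Claim 1 ($175): entire amount goes to the deductible. Cost to patient: $175. OOP to date $175.
Claim 2 ($2,400): deductible takes $592, $1,808 remains; 20% of $1,808 = $361.60. Patient pays $953.60; OOP now $1,128.60.
Claim 3 ($344): deductible already satisfied, so patient's share is 20% × $344 = $68.80. Cost to patient: $68.80. OOP to date $1,197.40.
Claim 4 ($200): deductible met; 20% of $200 = $40. Cost to patient: $40. OOP to date $1,237.40.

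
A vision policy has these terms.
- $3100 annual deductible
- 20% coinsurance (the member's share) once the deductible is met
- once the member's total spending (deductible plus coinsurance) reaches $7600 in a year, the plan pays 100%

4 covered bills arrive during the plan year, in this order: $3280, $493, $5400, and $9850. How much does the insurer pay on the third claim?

$4320

Claim 1 — $3280: $3100 finishes the deductible; $180 goes to coinsurance; coinsurance $180 × 20% = $36. Cost to member: $3136. OOP to date $3136. Insurer: $3280 − $3136 = $144.
Claim 2 — $493: deductible met; 20% of $493 = $98.60. Member owes $98.60 (running OOP $3234.60). Plan pays $493 − $98.60 = $394.40.
Claim 3 — $5400: deductible already satisfied, so member's share is 20% × $5400 = $1080. Member pays $1080; OOP now $4314.60. Insurer: $5400 − $1080 = $4320.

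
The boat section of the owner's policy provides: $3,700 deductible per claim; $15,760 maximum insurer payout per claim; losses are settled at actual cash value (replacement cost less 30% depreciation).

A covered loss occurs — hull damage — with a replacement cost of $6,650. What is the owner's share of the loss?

Depreciate 30%: the covered value is $6,650 × 0.7 = $4,655.
Subtract the deductible: $4,655 − $3,700 = $955.
$955 ≤ $15,760, so the limit doesn't bind; insurer pays $955.
Out of pocket: $6,650 − $955 = $5,695.

$5,695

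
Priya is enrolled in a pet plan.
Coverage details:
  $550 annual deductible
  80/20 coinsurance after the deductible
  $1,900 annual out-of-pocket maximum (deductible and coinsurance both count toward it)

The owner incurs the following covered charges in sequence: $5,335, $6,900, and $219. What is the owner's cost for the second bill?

Bill 1, $5,335: $550 finishes the deductible; $4,785 goes to coinsurance; coinsurance $4,785 × 20% = $957. Cost to owner: $1,507. OOP to date $1,507.
Bill 2, $6,900: deductible met; 20% of $6,900 = $1,380. OOP would hit $2,887 > $1,900, so the cap limits the owner to $1,900 − $1,507 = $393.

$393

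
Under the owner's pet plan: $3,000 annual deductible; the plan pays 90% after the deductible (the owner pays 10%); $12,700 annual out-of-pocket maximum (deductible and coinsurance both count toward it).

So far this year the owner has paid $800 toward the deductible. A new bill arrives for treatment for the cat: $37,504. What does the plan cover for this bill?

$31,773.60

Deductible still to meet: $3,000 − $800 = $2,200.
After the $2,200 deductible portion, $37,504 − $2,200 = $35,304 is subject to coinsurance.
Owner's 10% share of $35,304 is $3,530.40.
That puts the owner's cost at $2,200 + $3,530.40 = $5,730.40 before any cap.
Cumulative spending $800 + $5,730.40 = $6,530.40 stays under the $12,700 maximum.
Insurer pays the balance: $37,504 − $5,730.40 = $31,773.60.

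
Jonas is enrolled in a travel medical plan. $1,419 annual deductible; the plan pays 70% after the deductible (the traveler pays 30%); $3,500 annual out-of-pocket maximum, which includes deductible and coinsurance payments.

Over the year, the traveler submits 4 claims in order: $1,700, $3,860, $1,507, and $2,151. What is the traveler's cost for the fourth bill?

Claim 1 ($1,700): deductible takes $1,419, $281 remains; coinsurance $281 × 30% = $84.30. Traveler pays $1,503.30; OOP now $1,503.30.
Claim 2 ($3,860): deductible met; 30% of $3,860 = $1,158. Traveler owes $1,158 (running OOP $2,661.30).
Claim 3 ($1,507): deductible met; 30% of $1,507 = $452.10. Cost to traveler: $452.10. OOP to date $3,113.40.
Claim 4 ($2,151): 30% coinsurance on $2,151 = $645.30. Adding that to $3,113.40 gives $3,758.70, past the $3,500 cap; traveler pays only $3,500 − $3,113.40 = $386.60.

$386.60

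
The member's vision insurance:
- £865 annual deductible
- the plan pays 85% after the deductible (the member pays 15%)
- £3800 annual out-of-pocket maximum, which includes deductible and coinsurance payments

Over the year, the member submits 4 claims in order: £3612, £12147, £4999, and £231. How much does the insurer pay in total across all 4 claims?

£17189

Claim 1 (£3612): deductible takes £865, £2747 remains; coinsurance £2747 × 15% = £412.05. Cost to member: £1277.05. OOP to date £1277.05. Plan pays £3612 − £1277.05 = £2334.95.
Claim 2 (£12147): 15% coinsurance on £12147 = £1822.05. Cost to member: £1822.05. OOP to date £3099.10. Plan pays £12147 − £1822.05 = £10324.95.
Claim 3 (£4999): deductible already satisfied, so member's share is 15% × £4999 = £749.85. That would push OOP to £3848.95, over the £3800 cap, so member pays £3800 − £3099.10 = £700.90. Plan pays £4999 − £700.90 = £4298.10.
Claim 4 (£231): 15% coinsurance on £231 = £34.65. OOP would hit £3834.65 > £3800, so the cap limits the member to £3800 − £3800 = £0. Plan pays £231 − £0 = £231.
Insurer total = bills − member's total = £20989 − £3800 = £17189.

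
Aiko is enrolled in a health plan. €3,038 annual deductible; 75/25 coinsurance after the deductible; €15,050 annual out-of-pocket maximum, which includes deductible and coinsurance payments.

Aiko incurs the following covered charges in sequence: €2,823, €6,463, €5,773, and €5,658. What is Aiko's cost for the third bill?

Claim 1 (€2,823): fully absorbed by the deductible. Patient owes €2,823 (running OOP €2,823).
Claim 2 (€6,463): deductible takes €215, €6,248 remains; 25% of €6,248 = €1,562. Cost to patient: €1,777. OOP to date €4,600.
Claim 3 (€5,773): deductible already satisfied, so patient's share is 25% × €5,773 = €1,443.25. Patient owes €1,443.25 (running OOP €6,043.25).

€1,443.25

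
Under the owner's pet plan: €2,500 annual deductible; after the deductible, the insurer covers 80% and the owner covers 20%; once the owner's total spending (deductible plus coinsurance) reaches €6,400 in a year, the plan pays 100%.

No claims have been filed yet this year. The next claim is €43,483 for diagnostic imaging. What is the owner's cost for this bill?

Deductible not yet touched, so the first €2,500 of the bill goes to the deductible.
The remaining €40,983 (= €43,483 − €2,500) moves to coinsurance.
Owner's 20% share of €40,983 is €8,196.60.
That puts the owner's cost at €2,500 + €8,196.60 = €10,696.60 before any cap.
That would bring total out-of-pocket to €10,696.60, past the €6,400 cap. The owner is capped at €6,400 − €0 = €6,400 on this claim.

€6,400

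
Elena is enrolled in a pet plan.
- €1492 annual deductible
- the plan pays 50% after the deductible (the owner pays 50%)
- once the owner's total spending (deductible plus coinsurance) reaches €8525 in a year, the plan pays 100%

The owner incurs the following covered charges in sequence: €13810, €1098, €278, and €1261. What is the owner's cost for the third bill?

Claim 1 — €13810: €1492 to deductible, leaving €12318; 50% of €12318 = €6159. Owner owes €7651 (running OOP €7651).
Claim 2 — €1098: 50% coinsurance on €1098 = €549. Cost to owner: €549. OOP to date €8200.
Claim 3 — €278: deductible already satisfied, so owner's share is 50% × €278 = €139. Owner owes €139 (running OOP €8339).

€139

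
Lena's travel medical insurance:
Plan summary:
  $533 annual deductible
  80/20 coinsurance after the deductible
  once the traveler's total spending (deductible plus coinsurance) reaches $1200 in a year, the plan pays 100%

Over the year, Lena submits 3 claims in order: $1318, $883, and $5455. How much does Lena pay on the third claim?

Bill 1, $1318: $533 finishes the deductible; $785 goes to coinsurance; 20% of $785 = $157. Cost to traveler: $690. OOP to date $690.
Bill 2, $883: deductible already satisfied, so traveler's share is 20% × $883 = $176.60. Traveler owes $176.60 (running OOP $866.60).
Bill 3, $5455: deductible met; 20% of $5455 = $1091. That would push OOP to $1957.60, over the $1200 cap, so traveler pays $1200 − $866.60 = $333.40.

$333.40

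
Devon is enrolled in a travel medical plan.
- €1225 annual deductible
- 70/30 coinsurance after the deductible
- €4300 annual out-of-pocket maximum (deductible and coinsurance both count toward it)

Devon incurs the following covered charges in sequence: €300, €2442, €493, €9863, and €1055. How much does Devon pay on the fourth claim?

€2472

#1 (€300): entire amount goes to the deductible. Traveler pays €300; OOP now €300.
#2 (€2442): €925 to deductible, leaving €1517; traveler's 30% is €455.10. Cost to traveler: €1380.10. OOP to date €1680.10.
#3 (€493): deductible already satisfied, so traveler's share is 30% × €493 = €147.90. Cost to traveler: €147.90. OOP to date €1828.
#4 (€9863): deductible met; 30% of €9863 = €2958.90. That would push OOP to €4786.90, over the €4300 cap, so traveler pays €4300 − €1828 = €2472.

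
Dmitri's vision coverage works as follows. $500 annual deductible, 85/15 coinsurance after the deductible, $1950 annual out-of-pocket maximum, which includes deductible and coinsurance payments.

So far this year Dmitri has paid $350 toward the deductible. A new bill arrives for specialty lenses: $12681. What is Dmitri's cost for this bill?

$1600

$350 of the $500 deductible is already met, leaving $150.
After the $150 deductible portion, $12681 − $150 = $12531 is subject to coinsurance.
15% of $12531 = $1879.65 falls to the member.
Member responsibility before any cap: $150 + $1879.65 = $2029.65.
That would bring total out-of-pocket to $2379.65, past the $1950 cap. The member is capped at $1950 − $350 = $1600 on this claim.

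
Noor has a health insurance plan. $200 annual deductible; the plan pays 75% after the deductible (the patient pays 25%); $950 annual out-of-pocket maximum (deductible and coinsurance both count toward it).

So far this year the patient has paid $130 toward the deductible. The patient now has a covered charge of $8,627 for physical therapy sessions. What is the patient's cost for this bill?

Remaining deductible: $200 − $130 = $70.
After the $70 deductible portion, $8,627 − $70 = $8,557 is subject to coinsurance.
25% of $8,557 = $2,139.25 falls to the patient.
That puts the patient's cost at $70 + $2,139.25 = $2,209.25 before any cap.
Adding $2,209.25 to the $130 already spent would give $2,339.25, which exceeds the $950 cap; the patient pays just $950 − $130 = $820.

$820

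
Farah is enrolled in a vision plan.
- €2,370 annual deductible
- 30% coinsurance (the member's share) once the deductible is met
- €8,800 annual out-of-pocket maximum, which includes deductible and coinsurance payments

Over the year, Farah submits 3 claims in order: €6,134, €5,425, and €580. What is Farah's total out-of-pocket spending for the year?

Bill 1, €6,134: €2,370 finishes the deductible; €3,764 goes to coinsurance; member's 30% is €1,129.20. Member owes €3,499.20 (running OOP €3,499.20).
Bill 2, €5,425: 30% coinsurance on €5,425 = €1,627.50. Cost to member: €1,627.50. OOP to date €5,126.70.
Bill 3, €580: 30% coinsurance on €580 = €174. Member owes €174 (running OOP €5,300.70).
Summing the member's payments: €3,499.20 + €1,627.50 + €174 = €5,300.70.

€5,300.70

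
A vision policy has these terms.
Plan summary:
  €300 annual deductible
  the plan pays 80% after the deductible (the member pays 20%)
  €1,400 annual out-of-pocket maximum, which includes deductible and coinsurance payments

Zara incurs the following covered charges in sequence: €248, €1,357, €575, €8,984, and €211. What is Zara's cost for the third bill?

€115

Bill 1, €248: all of it applies to the deductible. Member pays €248; OOP now €248.
Bill 2, €1,357: €52 to deductible, leaving €1,305; member's 20% is €261. Cost to member: €313. OOP to date €561.
Bill 3, €575: 20% coinsurance on €575 = €115. Cost to member: €115. OOP to date €676.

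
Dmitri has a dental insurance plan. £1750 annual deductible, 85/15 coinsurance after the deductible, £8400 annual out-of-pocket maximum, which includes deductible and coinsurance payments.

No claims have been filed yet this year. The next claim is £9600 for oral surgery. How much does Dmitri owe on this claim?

The full £1750 deductible is still open; £1750 of this bill applies to it.
After the £1750 deductible portion, £9600 − £1750 = £7850 is subject to coinsurance.
Patient's 15% share of £7850 is £1177.50.
That puts the patient's cost at £1750 + £1177.50 = £2927.50 before any cap.
Year-to-date out-of-pocket becomes £0 + £2927.50 = £2927.50, still under the £8400 maximum, so no cap applies.

£2927.50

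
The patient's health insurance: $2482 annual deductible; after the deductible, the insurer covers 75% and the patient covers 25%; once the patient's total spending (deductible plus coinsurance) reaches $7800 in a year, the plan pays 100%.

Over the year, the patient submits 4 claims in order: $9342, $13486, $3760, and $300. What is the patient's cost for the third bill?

$231.50

Claim 1 ($9342): deductible takes $2482, $6860 remains; coinsurance $6860 × 25% = $1715. Patient owes $4197 (running OOP $4197).
Claim 2 ($13486): 25% coinsurance on $13486 = $3371.50. Cost to patient: $3371.50. OOP to date $7568.50.
Claim 3 ($3760): deductible met; 25% of $3760 = $940. That would push OOP to $8508.50, over the $7800 cap, so patient pays $7800 − $7568.50 = $231.50.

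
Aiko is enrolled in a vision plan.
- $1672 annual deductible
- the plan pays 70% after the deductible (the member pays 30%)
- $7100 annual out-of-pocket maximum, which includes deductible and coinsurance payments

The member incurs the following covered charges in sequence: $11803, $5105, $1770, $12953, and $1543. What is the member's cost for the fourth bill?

$326.20

Bill 1, $11803: $1672 finishes the deductible; $10131 goes to coinsurance; coinsurance $10131 × 30% = $3039.30. Member pays $4711.30; OOP now $4711.30.
Bill 2, $5105: deductible met; 30% of $5105 = $1531.50. Cost to member: $1531.50. OOP to date $6242.80.
Bill 3, $1770: 30% coinsurance on $1770 = $531. Member owes $531 (running OOP $6773.80).
Bill 4, $12953: deductible already satisfied, so member's share is 30% × $12953 = $3885.90. OOP would hit $10659.70 > $7100, so the cap limits the member to $7100 − $6773.80 = $326.20.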